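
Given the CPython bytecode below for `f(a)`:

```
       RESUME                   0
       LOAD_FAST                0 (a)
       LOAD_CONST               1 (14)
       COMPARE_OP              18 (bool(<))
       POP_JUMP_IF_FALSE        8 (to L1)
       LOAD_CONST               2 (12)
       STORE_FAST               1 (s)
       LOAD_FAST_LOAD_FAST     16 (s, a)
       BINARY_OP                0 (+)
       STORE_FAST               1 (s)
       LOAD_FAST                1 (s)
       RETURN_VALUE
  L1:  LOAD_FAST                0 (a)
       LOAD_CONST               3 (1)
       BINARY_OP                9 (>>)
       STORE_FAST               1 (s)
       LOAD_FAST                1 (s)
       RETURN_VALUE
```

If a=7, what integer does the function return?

LOAD_FAST a → push 7. Stack: [7]
LOAD_CONST → push 14. Stack: [7, 14]
COMPARE_OP bool(<) → 7 vs 14 = True. Stack: [True]
POP_JUMP_IF_FALSE → pop True; no jump. Stack: []
LOAD_CONST → push 12. Stack: [12]
STORE_FAST s → s=12. Stack: []
LOAD_FAST_LOAD_FAST s,a → push 12,7. Stack: [12, 7]
BINARY_OP + → 12 + 7 = 19. Stack: [19]
STORE_FAST s → s=19. Stack: []
LOAD_FAST s → push 19. Stack: [19]
RETURN_VALUE → return 19.

19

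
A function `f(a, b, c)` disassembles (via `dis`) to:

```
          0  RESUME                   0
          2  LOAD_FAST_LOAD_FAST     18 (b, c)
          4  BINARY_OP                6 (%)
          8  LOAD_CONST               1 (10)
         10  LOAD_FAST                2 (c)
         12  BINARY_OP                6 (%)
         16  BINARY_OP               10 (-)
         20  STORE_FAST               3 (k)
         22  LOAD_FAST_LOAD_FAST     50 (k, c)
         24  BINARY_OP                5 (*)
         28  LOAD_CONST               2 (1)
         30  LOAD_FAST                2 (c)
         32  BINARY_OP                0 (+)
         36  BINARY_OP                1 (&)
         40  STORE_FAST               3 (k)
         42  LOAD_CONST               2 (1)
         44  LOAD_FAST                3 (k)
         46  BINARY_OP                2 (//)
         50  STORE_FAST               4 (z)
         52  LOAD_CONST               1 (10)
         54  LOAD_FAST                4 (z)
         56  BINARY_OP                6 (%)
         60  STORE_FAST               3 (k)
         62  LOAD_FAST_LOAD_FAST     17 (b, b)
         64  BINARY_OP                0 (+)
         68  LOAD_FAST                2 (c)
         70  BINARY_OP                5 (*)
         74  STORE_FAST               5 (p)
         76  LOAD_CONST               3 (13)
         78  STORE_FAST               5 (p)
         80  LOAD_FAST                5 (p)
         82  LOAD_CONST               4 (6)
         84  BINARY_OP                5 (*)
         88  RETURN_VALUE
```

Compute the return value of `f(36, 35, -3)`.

78

LOAD_FAST_LOAD_FAST b,c → push 35,-3. Stack: [35, -3]
BINARY_OP % → 35 % -3 = -1. Stack: [-1]
LOAD_CONST → push 10. Stack: [-1, 10]
LOAD_FAST c → push -3. Stack: [-1, 10, -3]
BINARY_OP % → 10 % -3 = -2. Stack: [-1, -2]
BINARY_OP - → -1 - -2 = 1. Stack: [1]
STORE_FAST k → k=1. Stack: []
LOAD_FAST_LOAD_FAST k,c → push 1,-3. Stack: [1, -3]
BINARY_OP * → 1 * -3 = -3. Stack: [-3]
LOAD_CONST → push 1. Stack: [-3, 1]
LOAD_FAST c → push -3. Stack: [-3, 1, -3]
BINARY_OP + → 1 + -3 = -2. Stack: [-3, -2]
BINARY_OP & → -3 & -2 = -4. Stack: [-4]
STORE_FAST k → k=-4. Stack: []
LOAD_CONST → push 1. Stack: [1]
LOAD_FAST k → push -4. Stack: [1, -4]
BINARY_OP // → 1 // -4 = -1. Stack: [-1]
STORE_FAST z → z=-1. Stack: []
LOAD_CONST → push 10. Stack: [10]
LOAD_FAST z → push -1. Stack: [10, -1]
BINARY_OP % → 10 % -1 = 0. Stack: [0]
STORE_FAST k → k=0. Stack: []
LOAD_FAST_LOAD_FAST b,b → push 35,35. Stack: [35, 35]
BINARY_OP + → 35 + 35 = 70. Stack: [70]
LOAD_FAST c → push -3. Stack: [70, -3]
BINARY_OP * → 70 * -3 = -210. Stack: [-210]
STORE_FAST p → p=-210. Stack: []
LOAD_CONST → push 13. Stack: [13]
STORE_FAST p → p=13. Stack: []
LOAD_FAST p → push 13. Stack: [13]
LOAD_CONST → push 6. Stack: [13, 6]
BINARY_OP * → 13 * 6 = 78. Stack: [78]
RETURN_VALUE → return 78.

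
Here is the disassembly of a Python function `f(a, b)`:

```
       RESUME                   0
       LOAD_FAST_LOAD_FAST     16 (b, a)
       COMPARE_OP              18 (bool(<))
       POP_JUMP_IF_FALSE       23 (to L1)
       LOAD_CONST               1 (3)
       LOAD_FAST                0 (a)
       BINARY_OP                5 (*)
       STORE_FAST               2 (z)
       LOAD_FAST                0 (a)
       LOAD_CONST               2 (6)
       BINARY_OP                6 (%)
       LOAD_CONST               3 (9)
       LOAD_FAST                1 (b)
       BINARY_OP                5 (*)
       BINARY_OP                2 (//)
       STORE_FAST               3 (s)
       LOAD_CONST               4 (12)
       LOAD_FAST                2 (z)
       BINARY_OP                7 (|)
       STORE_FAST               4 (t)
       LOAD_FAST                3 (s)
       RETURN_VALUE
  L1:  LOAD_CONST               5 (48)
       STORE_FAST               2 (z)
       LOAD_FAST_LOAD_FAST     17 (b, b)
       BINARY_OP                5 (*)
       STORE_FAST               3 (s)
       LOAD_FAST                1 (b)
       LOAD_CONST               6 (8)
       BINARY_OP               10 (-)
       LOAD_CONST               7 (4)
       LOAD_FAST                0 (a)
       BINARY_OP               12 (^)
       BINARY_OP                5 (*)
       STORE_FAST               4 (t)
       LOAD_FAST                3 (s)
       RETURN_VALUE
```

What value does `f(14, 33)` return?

1089

LOAD_FAST_LOAD_FAST b,a → push 33,14. Stack: [33, 14]
COMPARE_OP bool(<) → 33 vs 14 = False. Stack: [False]
POP_JUMP_IF_FALSE → pop False; jump. Stack: []
LOAD_CONST → push 48. Stack: [48]
STORE_FAST z → z=48. Stack: []
LOAD_FAST_LOAD_FAST b,b → push 33,33. Stack: [33, 33]
BINARY_OP * → 33 * 33 = 1089. Stack: [1089]
STORE_FAST s → s=1089. Stack: []
LOAD_FAST b → push 33. Stack: [33]
LOAD_CONST → push 8. Stack: [33, 8]
BINARY_OP - → 33 - 8 = 25. Stack: [25]
LOAD_CONST → push 4. Stack: [25, 4]
LOAD_FAST a → push 14. Stack: [25, 4, 14]
BINARY_OP ^ → 4 ^ 14 = 10. Stack: [25, 10]
BINARY_OP * → 25 * 10 = 250. Stack: [250]
STORE_FAST t → t=250. Stack: []
LOAD_FAST s → push 1089. Stack: [1089]
RETURN_VALUE → return 1089.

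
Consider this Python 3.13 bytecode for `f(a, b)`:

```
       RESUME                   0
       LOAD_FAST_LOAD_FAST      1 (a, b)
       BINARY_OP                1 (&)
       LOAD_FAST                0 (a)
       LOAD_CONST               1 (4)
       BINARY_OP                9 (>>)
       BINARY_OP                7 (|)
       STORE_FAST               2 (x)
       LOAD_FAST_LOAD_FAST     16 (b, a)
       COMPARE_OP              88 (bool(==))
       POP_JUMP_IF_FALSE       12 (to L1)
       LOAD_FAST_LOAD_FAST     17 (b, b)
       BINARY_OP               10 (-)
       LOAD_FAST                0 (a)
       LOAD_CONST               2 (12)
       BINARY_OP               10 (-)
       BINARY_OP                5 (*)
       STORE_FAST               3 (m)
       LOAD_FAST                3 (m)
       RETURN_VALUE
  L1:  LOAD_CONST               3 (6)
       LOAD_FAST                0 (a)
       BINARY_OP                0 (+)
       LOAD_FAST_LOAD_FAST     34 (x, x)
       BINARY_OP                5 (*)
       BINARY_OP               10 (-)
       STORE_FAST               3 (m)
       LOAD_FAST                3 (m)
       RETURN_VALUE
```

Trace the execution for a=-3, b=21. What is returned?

2

LOAD_FAST_LOAD_FAST a,b → push -3,21. Stack: [-3, 21]
BINARY_OP & → -3 & 21 = 21. Stack: [21]
LOAD_FAST a → push -3. Stack: [21, -3]
LOAD_CONST → push 4. Stack: [21, -3, 4]
BINARY_OP >> → -3 >> 4 = -1. Stack: [21, -1]
BINARY_OP | → 21 | -1 = -1. Stack: [-1]
STORE_FAST x → x=-1. Stack: []
LOAD_FAST_LOAD_FAST b,a → push 21,-3. Stack: [21, -3]
COMPARE_OP bool(==) → 21 vs -3 = False. Stack: [False]
POP_JUMP_IF_FALSE → pop False; jump. Stack: []
LOAD_CONST → push 6. Stack: [6]
LOAD_FAST a → push -3. Stack: [6, -3]
BINARY_OP + → 6 + -3 = 3. Stack: [3]
LOAD_FAST_LOAD_FAST x,x → push -1,-1. Stack: [3, -1, -1]
BINARY_OP * → -1 * -1 = 1. Stack: [3, 1]
BINARY_OP - → 3 - 1 = 2. Stack: [2]
STORE_FAST m → m=2. Stack: []
LOAD_FAST m → push 2. Stack: [2]
RETURN_VALUE → return 2.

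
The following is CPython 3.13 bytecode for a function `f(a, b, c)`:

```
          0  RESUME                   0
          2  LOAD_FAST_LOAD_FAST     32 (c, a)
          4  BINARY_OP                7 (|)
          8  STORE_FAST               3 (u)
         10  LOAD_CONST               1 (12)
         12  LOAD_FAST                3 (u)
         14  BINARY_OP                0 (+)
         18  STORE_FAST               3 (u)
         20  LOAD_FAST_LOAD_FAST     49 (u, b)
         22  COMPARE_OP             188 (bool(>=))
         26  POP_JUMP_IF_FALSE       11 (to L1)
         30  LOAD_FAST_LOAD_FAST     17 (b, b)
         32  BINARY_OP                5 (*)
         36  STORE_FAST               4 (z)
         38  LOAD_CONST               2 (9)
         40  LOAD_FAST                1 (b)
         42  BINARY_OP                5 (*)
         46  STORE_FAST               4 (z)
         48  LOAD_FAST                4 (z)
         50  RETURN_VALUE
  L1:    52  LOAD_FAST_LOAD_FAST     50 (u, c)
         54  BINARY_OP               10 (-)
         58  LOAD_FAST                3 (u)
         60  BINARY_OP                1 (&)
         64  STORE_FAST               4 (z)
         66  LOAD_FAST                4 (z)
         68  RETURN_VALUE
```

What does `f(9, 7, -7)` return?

LOAD_FAST_LOAD_FAST c,a → push -7,9. Stack: [-7, 9]
BINARY_OP | → -7 | 9 = -7. Stack: [-7]
STORE_FAST u → u=-7. Stack: []
LOAD_CONST → push 12. Stack: [12]
LOAD_FAST u → push -7. Stack: [12, -7]
BINARY_OP + → 12 + -7 = 5. Stack: [5]
STORE_FAST u → u=5. Stack: []
LOAD_FAST_LOAD_FAST u,b → push 5,7. Stack: [5, 7]
COMPARE_OP bool(>=) → 5 vs 7 = False. Stack: [False]
POP_JUMP_IF_FALSE → pop False; jump. Stack: []
LOAD_FAST_LOAD_FAST u,c → push 5,-7. Stack: [5, -7]
BINARY_OP - → 5 - -7 = 12. Stack: [12]
LOAD_FAST u → push 5. Stack: [12, 5]
BINARY_OP & → 12 & 5 = 4. Stack: [4]
STORE_FAST z → z=4. Stack: []
LOAD_FAST z → push 4. Stack: [4]
RETURN_VALUE → return 4.

4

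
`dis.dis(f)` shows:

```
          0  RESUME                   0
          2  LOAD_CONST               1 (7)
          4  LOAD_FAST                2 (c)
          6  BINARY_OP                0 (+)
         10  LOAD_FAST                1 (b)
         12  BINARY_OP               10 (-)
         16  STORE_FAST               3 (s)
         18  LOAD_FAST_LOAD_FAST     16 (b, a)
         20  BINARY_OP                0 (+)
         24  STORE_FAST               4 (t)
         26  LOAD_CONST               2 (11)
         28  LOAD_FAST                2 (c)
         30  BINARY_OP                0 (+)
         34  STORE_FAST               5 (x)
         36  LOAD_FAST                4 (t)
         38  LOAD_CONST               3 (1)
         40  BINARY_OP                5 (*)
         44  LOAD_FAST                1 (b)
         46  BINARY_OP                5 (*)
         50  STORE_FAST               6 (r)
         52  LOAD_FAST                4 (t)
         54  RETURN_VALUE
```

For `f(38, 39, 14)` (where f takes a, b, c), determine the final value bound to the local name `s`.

LOAD_CONST → push 7. Stack: [7]
LOAD_FAST c → push 14. Stack: [7, 14]
BINARY_OP + → 7 + 14 = 21. Stack: [21]
LOAD_FAST b → push 39. Stack: [21, 39]
BINARY_OP - → 21 - 39 = -18. Stack: [-18]
STORE_FAST s → s=-18. Stack: []
LOAD_FAST_LOAD_FAST b,a → push 39,38. Stack: [39, 38]
BINARY_OP + → 39 + 38 = 77. Stack: [77]
STORE_FAST t → t=77. Stack: []
LOAD_CONST → push 11. Stack: [11]
LOAD_FAST c → push 14. Stack: [11, 14]
BINARY_OP + → 11 + 14 = 25. Stack: [25]
STORE_FAST x → x=25. Stack: []
LOAD_FAST t → push 77. Stack: [77]
LOAD_CONST → push 1. Stack: [77, 1]
BINARY_OP * → 77 * 1 = 77. Stack: [77]
LOAD_FAST b → push 39. Stack: [77, 39]
BINARY_OP * → 77 * 39 = 3003. Stack: [3003]
STORE_FAST r → r=3003. Stack: []
LOAD_FAST t → push 77. Stack: [77]
RETURN_VALUE → return 77.

-18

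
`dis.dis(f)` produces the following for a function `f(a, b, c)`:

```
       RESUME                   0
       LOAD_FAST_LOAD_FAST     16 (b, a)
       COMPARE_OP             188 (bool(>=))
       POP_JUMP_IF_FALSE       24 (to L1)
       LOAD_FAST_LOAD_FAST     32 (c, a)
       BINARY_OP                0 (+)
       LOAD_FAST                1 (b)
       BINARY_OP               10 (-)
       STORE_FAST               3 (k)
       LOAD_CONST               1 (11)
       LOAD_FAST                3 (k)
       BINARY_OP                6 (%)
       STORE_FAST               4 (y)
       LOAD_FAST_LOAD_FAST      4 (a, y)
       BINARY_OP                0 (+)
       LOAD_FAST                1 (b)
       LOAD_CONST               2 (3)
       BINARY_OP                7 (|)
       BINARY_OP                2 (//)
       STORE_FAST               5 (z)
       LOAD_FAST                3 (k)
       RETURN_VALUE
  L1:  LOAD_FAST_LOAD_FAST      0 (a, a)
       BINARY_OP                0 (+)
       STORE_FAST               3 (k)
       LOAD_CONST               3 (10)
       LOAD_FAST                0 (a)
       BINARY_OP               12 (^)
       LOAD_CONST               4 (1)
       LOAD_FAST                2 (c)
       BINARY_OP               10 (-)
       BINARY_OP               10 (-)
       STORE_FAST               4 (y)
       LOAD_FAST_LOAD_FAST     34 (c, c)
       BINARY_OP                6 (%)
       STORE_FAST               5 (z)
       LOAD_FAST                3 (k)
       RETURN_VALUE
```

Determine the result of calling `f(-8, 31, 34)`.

LOAD_FAST_LOAD_FAST b,a → push 31,-8. Stack: [31, -8]
COMPARE_OP bool(>=) → 31 vs -8 = True. Stack: [True]
POP_JUMP_IF_FALSE → pop True; no jump. Stack: []
LOAD_FAST_LOAD_FAST c,a → push 34,-8. Stack: [34, -8]
BINARY_OP + → 34 + -8 = 26. Stack: [26]
LOAD_FAST b → push 31. Stack: [26, 31]
BINARY_OP - → 26 - 31 = -5. Stack: [-5]
STORE_FAST k → k=-5. Stack: []
LOAD_CONST → push 11. Stack: [11]
LOAD_FAST k → push -5. Stack: [11, -5]
BINARY_OP % → 11 % -5 = -4. Stack: [-4]
STORE_FAST y → y=-4. Stack: []
LOAD_FAST_LOAD_FAST a,y → push -8,-4. Stack: [-8, -4]
BINARY_OP + → -8 + -4 = -12. Stack: [-12]
LOAD_FAST b → push 31. Stack: [-12, 31]
LOAD_CONST → push 3. Stack: [-12, 31, 3]
BINARY_OP | → 31 | 3 = 31. Stack: [-12, 31]
BINARY_OP // → -12 // 31 = -1. Stack: [-1]
STORE_FAST z → z=-1. Stack: []
LOAD_FAST k → push -5. Stack: [-5]
RETURN_VALUE → return -5.

-5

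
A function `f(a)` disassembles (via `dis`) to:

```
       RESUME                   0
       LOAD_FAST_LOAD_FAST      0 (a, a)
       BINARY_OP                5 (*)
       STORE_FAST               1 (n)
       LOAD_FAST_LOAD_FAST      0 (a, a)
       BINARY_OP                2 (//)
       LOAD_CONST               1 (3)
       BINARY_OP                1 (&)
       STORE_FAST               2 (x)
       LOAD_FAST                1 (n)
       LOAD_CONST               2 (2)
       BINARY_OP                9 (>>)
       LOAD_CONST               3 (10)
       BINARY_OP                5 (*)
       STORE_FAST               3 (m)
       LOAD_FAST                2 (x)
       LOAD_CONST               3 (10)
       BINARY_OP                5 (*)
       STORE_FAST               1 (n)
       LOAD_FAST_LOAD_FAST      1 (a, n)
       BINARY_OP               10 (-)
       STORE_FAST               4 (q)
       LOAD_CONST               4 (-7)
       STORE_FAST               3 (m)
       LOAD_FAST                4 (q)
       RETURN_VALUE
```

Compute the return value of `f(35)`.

25

LOAD_FAST_LOAD_FAST a,a → push 35,35. Stack: [35, 35]
BINARY_OP * → 35 * 35 = 1225. Stack: [1225]
STORE_FAST n → n=1225. Stack: []
LOAD_FAST_LOAD_FAST a,a → push 35,35. Stack: [35, 35]
BINARY_OP // → 35 // 35 = 1. Stack: [1]
LOAD_CONST → push 3. Stack: [1, 3]
BINARY_OP & → 1 & 3 = 1. Stack: [1]
STORE_FAST x → x=1. Stack: []
LOAD_FAST n → push 1225. Stack: [1225]
LOAD_CONST → push 2. Stack: [1225, 2]
BINARY_OP >> → 1225 >> 2 = 306. Stack: [306]
LOAD_CONST → push 10. Stack: [306, 10]
BINARY_OP * → 306 * 10 = 3060. Stack: [3060]
STORE_FAST m → m=3060. Stack: []
LOAD_FAST x → push 1. Stack: [1]
LOAD_CONST → push 10. Stack: [1, 10]
BINARY_OP * → 1 * 10 = 10. Stack: [10]
STORE_FAST n → n=10. Stack: []
LOAD_FAST_LOAD_FAST a,n → push 35,10. Stack: [35, 10]
BINARY_OP - → 35 - 10 = 25. Stack: [25]
STORE_FAST q → q=25. Stack: []
LOAD_CONST → push -7. Stack: [-7]
STORE_FAST m → m=-7. Stack: []
LOAD_FAST q → push 25. Stack: [25]
RETURN_VALUE → return 25.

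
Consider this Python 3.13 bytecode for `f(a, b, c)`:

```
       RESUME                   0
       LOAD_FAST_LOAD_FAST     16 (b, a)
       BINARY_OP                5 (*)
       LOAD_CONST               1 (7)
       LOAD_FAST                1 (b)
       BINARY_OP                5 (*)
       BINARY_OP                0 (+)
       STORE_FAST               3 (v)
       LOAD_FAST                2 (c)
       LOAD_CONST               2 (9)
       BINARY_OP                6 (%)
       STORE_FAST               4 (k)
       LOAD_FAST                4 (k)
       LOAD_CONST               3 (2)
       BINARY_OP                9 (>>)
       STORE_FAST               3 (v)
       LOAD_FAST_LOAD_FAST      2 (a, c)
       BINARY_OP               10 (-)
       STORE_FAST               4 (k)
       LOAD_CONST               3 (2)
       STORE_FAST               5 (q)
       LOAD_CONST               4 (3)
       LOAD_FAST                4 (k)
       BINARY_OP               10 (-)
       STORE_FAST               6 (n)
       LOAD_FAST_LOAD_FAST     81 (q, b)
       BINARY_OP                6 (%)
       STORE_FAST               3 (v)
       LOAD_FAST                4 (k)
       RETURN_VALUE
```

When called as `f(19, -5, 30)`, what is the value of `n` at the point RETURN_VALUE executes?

14

LOAD_FAST_LOAD_FAST b,a → push -5,19. Stack: [-5, 19]
BINARY_OP * → -5 * 19 = -95. Stack: [-95]
LOAD_CONST → push 7. Stack: [-95, 7]
LOAD_FAST b → push -5. Stack: [-95, 7, -5]
BINARY_OP * → 7 * -5 = -35. Stack: [-95, -35]
BINARY_OP + → -95 + -35 = -130. Stack: [-130]
STORE_FAST v → v=-130. Stack: []
LOAD_FAST c → push 30. Stack: [30]
LOAD_CONST → push 9. Stack: [30, 9]
BINARY_OP % → 30 % 9 = 3. Stack: [3]
STORE_FAST k → k=3. Stack: []
LOAD_FAST k → push 3. Stack: [3]
LOAD_CONST → push 2. Stack: [3, 2]
BINARY_OP >> → 3 >> 2 = 0. Stack: [0]
STORE_FAST v → v=0. Stack: []
LOAD_FAST_LOAD_FAST a,c → push 19,30. Stack: [19, 30]
BINARY_OP - → 19 - 30 = -11. Stack: [-11]
STORE_FAST k → k=-11. Stack: []
LOAD_CONST → push 2. Stack: [2]
STORE_FAST q → q=2. Stack: []
LOAD_CONST → push 3. Stack: [3]
LOAD_FAST k → push -11. Stack: [3, -11]
BINARY_OP - → 3 - -11 = 14. Stack: [14]
STORE_FAST n → n=14. Stack: []
LOAD_FAST_LOAD_FAST q,b → push 2,-5. Stack: [2, -5]
BINARY_OP % → 2 % -5 = -3. Stack: [-3]
STORE_FAST v → v=-3. Stack: []
LOAD_FAST k → push -11. Stack: [-11]
RETURN_VALUE → return -11.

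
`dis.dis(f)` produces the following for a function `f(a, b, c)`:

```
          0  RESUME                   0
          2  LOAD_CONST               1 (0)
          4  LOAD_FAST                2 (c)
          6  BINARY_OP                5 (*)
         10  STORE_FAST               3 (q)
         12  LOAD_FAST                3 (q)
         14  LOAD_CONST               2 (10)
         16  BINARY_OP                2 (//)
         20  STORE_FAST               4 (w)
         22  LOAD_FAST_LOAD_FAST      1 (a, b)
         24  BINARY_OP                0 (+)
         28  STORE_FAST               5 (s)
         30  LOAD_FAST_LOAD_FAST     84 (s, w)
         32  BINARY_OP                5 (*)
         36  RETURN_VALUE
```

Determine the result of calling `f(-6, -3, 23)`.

0

LOAD_CONST → push 0. Stack: [0]
LOAD_FAST c → push 23. Stack: [0, 23]
BINARY_OP * → 0 * 23 = 0. Stack: [0]
STORE_FAST q → q=0. Stack: []
LOAD_FAST q → push 0. Stack: [0]
LOAD_CONST → push 10. Stack: [0, 10]
BINARY_OP // → 0 // 10 = 0. Stack: [0]
STORE_FAST w → w=0. Stack: []
LOAD_FAST_LOAD_FAST a,b → push -6,-3. Stack: [-6, -3]
BINARY_OP + → -6 + -3 = -9. Stack: [-9]
STORE_FAST s → s=-9. Stack: []
LOAD_FAST_LOAD_FAST s,w → push -9,0. Stack: [-9, 0]
BINARY_OP * → -9 * 0 = 0. Stack: [0]
RETURN_VALUE → return 0.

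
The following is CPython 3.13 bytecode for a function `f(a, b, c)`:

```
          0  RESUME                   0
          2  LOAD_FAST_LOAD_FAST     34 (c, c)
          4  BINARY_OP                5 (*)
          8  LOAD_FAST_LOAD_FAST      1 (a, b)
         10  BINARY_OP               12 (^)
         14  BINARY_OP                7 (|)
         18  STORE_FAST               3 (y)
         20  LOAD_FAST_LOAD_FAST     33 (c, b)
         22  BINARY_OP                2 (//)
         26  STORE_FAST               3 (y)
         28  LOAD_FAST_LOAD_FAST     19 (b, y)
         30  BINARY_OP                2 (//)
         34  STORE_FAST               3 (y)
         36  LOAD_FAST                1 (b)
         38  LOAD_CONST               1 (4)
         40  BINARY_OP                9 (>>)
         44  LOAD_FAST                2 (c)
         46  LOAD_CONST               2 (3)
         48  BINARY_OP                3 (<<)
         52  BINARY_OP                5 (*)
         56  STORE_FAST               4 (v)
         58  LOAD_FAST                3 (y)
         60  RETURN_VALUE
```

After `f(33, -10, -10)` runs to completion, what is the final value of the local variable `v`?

80

LOAD_FAST_LOAD_FAST c,c → push -10,-10. Stack: [-10, -10]
BINARY_OP * → -10 * -10 = 100. Stack: [100]
LOAD_FAST_LOAD_FAST a,b → push 33,-10. Stack: [100, 33, -10]
BINARY_OP ^ → 33 ^ -10 = -41. Stack: [100, -41]
BINARY_OP | → 100 | -41 = -9. Stack: [-9]
STORE_FAST y → y=-9. Stack: []
LOAD_FAST_LOAD_FAST c,b → push -10,-10. Stack: [-10, -10]
BINARY_OP // → -10 // -10 = 1. Stack: [1]
STORE_FAST y → y=1. Stack: []
LOAD_FAST_LOAD_FAST b,y → push -10,1. Stack: [-10, 1]
BINARY_OP // → -10 // 1 = -10. Stack: [-10]
STORE_FAST y → y=-10. Stack: []
LOAD_FAST b → push -10. Stack: [-10]
LOAD_CONST → push 4. Stack: [-10, 4]
BINARY_OP >> → -10 >> 4 = -1. Stack: [-1]
LOAD_FAST c → push -10. Stack: [-1, -10]
LOAD_CONST → push 3. Stack: [-1, -10, 3]
BINARY_OP << → -10 << 3 = -80. Stack: [-1, -80]
BINARY_OP * → -1 * -80 = 80. Stack: [80]
STORE_FAST v → v=80. Stack: []
LOAD_FAST y → push -10. Stack: [-10]
RETURN_VALUE → return -10.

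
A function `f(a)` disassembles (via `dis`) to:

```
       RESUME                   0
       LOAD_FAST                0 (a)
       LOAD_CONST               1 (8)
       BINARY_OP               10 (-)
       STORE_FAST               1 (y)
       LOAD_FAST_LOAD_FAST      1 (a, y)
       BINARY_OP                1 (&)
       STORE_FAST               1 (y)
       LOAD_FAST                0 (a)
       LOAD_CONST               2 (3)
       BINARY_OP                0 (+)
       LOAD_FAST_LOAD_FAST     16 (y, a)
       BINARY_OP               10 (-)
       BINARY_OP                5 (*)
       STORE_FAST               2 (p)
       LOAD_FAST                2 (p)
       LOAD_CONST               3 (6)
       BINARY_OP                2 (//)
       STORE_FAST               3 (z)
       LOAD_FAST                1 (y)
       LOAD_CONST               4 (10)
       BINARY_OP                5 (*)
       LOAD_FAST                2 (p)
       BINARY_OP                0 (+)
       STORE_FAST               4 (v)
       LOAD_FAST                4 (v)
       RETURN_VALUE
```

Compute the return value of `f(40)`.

LOAD_FAST a → push 40. Stack: [40]
LOAD_CONST → push 8. Stack: [40, 8]
BINARY_OP - → 40 - 8 = 32. Stack: [32]
STORE_FAST y → y=32. Stack: []
LOAD_FAST_LOAD_FAST a,y → push 40,32. Stack: [40, 32]
BINARY_OP & → 40 & 32 = 32. Stack: [32]
STORE_FAST y → y=32. Stack: []
LOAD_FAST a → push 40. Stack: [40]
LOAD_CONST → push 3. Stack: [40, 3]
BINARY_OP + → 40 + 3 = 43. Stack: [43]
LOAD_FAST_LOAD_FAST y,a → push 32,40. Stack: [43, 32, 40]
BINARY_OP - → 32 - 40 = -8. Stack: [43, -8]
BINARY_OP * → 43 * -8 = -344. Stack: [-344]
STORE_FAST p → p=-344. Stack: []
LOAD_FAST p → push -344. Stack: [-344]
LOAD_CONST → push 6. Stack: [-344, 6]
BINARY_OP // → -344 // 6 = -58. Stack: [-58]
STORE_FAST z → z=-58. Stack: []
LOAD_FAST y → push 32. Stack: [32]
LOAD_CONST → push 10. Stack: [32, 10]
BINARY_OP * → 32 * 10 = 320. Stack: [320]
LOAD_FAST p → push -344. Stack: [320, -344]
BINARY_OP + → 320 + -344 = -24. Stack: [-24]
STORE_FAST v → v=-24. Stack: []
LOAD_FAST v → push -24. Stack: [-24]
RETURN_VALUE → return -24.

-24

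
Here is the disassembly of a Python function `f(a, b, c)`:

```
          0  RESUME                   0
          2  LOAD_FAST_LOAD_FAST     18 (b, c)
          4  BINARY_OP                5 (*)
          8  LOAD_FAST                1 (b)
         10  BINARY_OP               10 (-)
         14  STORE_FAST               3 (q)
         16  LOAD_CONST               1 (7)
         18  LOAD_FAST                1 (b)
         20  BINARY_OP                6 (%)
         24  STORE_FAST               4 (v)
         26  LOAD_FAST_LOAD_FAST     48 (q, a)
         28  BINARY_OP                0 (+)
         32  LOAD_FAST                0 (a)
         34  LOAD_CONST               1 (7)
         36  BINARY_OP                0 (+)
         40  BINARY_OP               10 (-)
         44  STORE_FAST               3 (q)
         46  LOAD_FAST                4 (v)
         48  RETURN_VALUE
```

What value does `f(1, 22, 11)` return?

7

LOAD_FAST_LOAD_FAST b,c → push 22,11. Stack: [22, 11]
BINARY_OP * → 22 * 11 = 242. Stack: [242]
LOAD_FAST b → push 22. Stack: [242, 22]
BINARY_OP - → 242 - 22 = 220. Stack: [220]
STORE_FAST q → q=220. Stack: []
LOAD_CONST → push 7. Stack: [7]
LOAD_FAST b → push 22. Stack: [7, 22]
BINARY_OP % → 7 % 22 = 7. Stack: [7]
STORE_FAST v → v=7. Stack: []
LOAD_FAST_LOAD_FAST q,a → push 220,1. Stack: [220, 1]
BINARY_OP + → 220 + 1 = 221. Stack: [221]
LOAD_FAST a → push 1. Stack: [221, 1]
LOAD_CONST → push 7. Stack: [221, 1, 7]
BINARY_OP + → 1 + 7 = 8. Stack: [221, 8]
BINARY_OP - → 221 - 8 = 213. Stack: [213]
STORE_FAST q → q=213. Stack: []
LOAD_FAST v → push 7. Stack: [7]
RETURN_VALUE → return 7.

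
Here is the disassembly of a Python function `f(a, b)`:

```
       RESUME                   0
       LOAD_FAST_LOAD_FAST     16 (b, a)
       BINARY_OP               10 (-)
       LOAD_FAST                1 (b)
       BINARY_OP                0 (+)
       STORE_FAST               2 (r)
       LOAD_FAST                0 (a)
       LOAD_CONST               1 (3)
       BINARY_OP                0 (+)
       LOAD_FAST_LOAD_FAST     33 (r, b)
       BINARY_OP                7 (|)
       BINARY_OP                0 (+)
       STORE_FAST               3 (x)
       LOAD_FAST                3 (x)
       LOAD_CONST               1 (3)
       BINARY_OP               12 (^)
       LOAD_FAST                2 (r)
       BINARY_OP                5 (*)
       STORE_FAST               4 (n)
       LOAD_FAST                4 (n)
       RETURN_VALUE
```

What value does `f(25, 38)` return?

LOAD_FAST_LOAD_FAST b,a → push 38,25. Stack: [38, 25]
BINARY_OP - → 38 - 25 = 13. Stack: [13]
LOAD_FAST b → push 38. Stack: [13, 38]
BINARY_OP + → 13 + 38 = 51. Stack: [51]
STORE_FAST r → r=51. Stack: []
LOAD_FAST a → push 25. Stack: [25]
LOAD_CONST → push 3. Stack: [25, 3]
BINARY_OP + → 25 + 3 = 28. Stack: [28]
LOAD_FAST_LOAD_FAST r,b → push 51,38. Stack: [28, 51, 38]
BINARY_OP | → 51 | 38 = 55. Stack: [28, 55]
BINARY_OP + → 28 + 55 = 83. Stack: [83]
STORE_FAST x → x=83. Stack: []
LOAD_FAST x → push 83. Stack: [83]
LOAD_CONST → push 3. Stack: [83, 3]
BINARY_OP ^ → 83 ^ 3 = 80. Stack: [80]
LOAD_FAST r → push 51. Stack: [80, 51]
BINARY_OP * → 80 * 51 = 4080. Stack: [4080]
STORE_FAST n → n=4080. Stack: []
LOAD_FAST n → push 4080. Stack: [4080]
RETURN_VALUE → return 4080.

4080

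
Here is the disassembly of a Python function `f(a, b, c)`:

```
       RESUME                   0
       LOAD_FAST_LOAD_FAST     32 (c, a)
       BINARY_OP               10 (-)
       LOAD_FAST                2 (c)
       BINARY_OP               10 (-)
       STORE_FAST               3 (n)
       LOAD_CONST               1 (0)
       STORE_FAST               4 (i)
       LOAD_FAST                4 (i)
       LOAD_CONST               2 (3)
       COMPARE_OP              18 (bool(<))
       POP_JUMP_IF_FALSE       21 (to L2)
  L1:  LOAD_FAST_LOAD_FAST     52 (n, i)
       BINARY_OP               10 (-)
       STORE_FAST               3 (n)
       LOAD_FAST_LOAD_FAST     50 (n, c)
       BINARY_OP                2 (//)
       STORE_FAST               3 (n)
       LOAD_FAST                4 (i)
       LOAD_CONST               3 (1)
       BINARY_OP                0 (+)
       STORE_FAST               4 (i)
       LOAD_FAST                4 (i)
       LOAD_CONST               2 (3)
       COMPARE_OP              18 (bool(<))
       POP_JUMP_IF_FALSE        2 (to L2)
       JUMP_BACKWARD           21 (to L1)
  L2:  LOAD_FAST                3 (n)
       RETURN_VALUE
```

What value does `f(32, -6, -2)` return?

5

LOAD_FAST_LOAD_FAST c,a → push -2,32. Stack: [-2, 32]
BINARY_OP - → -2 - 32 = -34. Stack: [-34]
LOAD_FAST c → push -2. Stack: [-34, -2]
BINARY_OP - → -34 - -2 = -32. Stack: [-32]
STORE_FAST n → n=-32. Stack: []
LOAD_CONST → push 0. Stack: [0]
STORE_FAST i → i=0. Stack: []
LOAD_FAST i → push 0. Stack: [0]
LOAD_CONST → push 3. Stack: [0, 3]
COMPARE_OP bool(<) → 0 vs 3 = True. Stack: [True]
POP_JUMP_IF_FALSE → pop True; no jump. Stack: []
LOAD_FAST_LOAD_FAST n,i → push -32,0. Stack: [-32, 0]
BINARY_OP - → -32 - 0 = -32. Stack: [-32]
STORE_FAST n → n=-32. Stack: []
LOAD_FAST_LOAD_FAST n,c → push -32,-2. Stack: [-32, -2]
BINARY_OP // → -32 // -2 = 16. Stack: [16]
STORE_FAST n → n=16. Stack: []
LOAD_FAST i → push 0. Stack: [0]
LOAD_CONST → push 1. Stack: [0, 1]
BINARY_OP + → 0 + 1 = 1. Stack: [1]
STORE_FAST i → i=1. Stack: []
LOAD_FAST i → push 1. Stack: [1]
LOAD_CONST → push 3. Stack: [1, 3]
COMPARE_OP bool(<) → 1 vs 3 = True. Stack: [True]
POP_JUMP_IF_FALSE → pop True; no jump. Stack: []
LOAD_FAST_LOAD_FAST n,i → push 16,1. Stack: [16, 1]
BINARY_OP - → 16 - 1 = 15. Stack: [15]
STORE_FAST n → n=15. Stack: []
LOAD_FAST_LOAD_FAST n,c → push 15,-2. Stack: [15, -2]
BINARY_OP // → 15 // -2 = -8. Stack: [-8]
STORE_FAST n → n=-8. Stack: []
LOAD_FAST i → push 1. Stack: [1]
LOAD_CONST → push 1. Stack: [1, 1]
BINARY_OP + → 1 + 1 = 2. Stack: [2]
STORE_FAST i → i=2. Stack: []
LOAD_FAST i → push 2. Stack: [2]
LOAD_CONST → push 3. Stack: [2, 3]
COMPARE_OP bool(<) → 2 vs 3 = True. Stack: [True]
POP_JUMP_IF_FALSE → pop True; no jump. Stack: []
LOAD_FAST_LOAD_FAST n,i → push -8,2. Stack: [-8, 2]
BINARY_OP - → -8 - 2 = -10. Stack: [-10]
STORE_FAST n → n=-10. Stack: []
LOAD_FAST_LOAD_FAST n,c → push -10,-2. Stack: [-10, -2]
BINARY_OP // → -10 // -2 = 5. Stack: [5]
STORE_FAST n → n=5. Stack: []
LOAD_FAST i → push 2. Stack: [2]
LOAD_CONST → push 1. Stack: [2, 1]
BINARY_OP + → 2 + 1 = 3. Stack: [3]
STORE_FAST i → i=3. Stack: []
LOAD_FAST i → push 3. Stack: [3]
LOAD_CONST → push 3. Stack: [3, 3]
COMPARE_OP bool(<) → 3 vs 3 = False. Stack: [False]
POP_JUMP_IF_FALSE → pop False; jump. Stack: []
LOAD_FAST n → push 5. Stack: [5]
RETURN_VALUE → return 5.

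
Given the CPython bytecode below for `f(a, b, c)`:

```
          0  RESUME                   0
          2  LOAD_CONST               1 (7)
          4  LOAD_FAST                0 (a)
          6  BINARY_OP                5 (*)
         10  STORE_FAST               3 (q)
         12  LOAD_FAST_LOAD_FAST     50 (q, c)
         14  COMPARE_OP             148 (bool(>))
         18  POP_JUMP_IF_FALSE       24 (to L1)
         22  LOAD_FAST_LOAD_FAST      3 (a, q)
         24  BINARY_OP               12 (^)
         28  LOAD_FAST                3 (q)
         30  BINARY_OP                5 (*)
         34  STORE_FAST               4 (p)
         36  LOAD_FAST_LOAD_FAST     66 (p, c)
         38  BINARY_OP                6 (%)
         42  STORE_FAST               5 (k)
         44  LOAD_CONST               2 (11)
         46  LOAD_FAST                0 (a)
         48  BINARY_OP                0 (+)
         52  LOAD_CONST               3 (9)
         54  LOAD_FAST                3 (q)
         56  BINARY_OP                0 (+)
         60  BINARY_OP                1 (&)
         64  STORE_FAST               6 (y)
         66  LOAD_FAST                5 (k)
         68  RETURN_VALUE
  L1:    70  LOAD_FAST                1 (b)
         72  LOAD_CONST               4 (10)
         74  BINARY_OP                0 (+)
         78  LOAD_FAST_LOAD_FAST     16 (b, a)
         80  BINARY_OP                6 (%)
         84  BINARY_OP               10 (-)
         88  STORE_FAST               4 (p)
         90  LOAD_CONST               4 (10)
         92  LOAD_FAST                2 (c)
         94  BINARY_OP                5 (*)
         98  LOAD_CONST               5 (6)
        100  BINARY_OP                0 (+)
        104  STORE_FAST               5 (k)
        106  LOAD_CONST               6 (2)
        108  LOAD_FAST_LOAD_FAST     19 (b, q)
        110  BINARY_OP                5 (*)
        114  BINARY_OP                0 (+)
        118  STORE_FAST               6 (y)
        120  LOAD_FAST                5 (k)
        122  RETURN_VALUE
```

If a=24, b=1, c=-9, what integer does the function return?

LOAD_CONST → push 7. Stack: [7]
LOAD_FAST a → push 24. Stack: [7, 24]
BINARY_OP * → 7 * 24 = 168. Stack: [168]
STORE_FAST q → q=168. Stack: []
LOAD_FAST_LOAD_FAST q,c → push 168,-9. Stack: [168, -9]
COMPARE_OP bool(>) → 168 vs -9 = True. Stack: [True]
POP_JUMP_IF_FALSE → pop True; no jump. Stack: []
LOAD_FAST_LOAD_FAST a,q → push 24,168. Stack: [24, 168]
BINARY_OP ^ → 24 ^ 168 = 176. Stack: [176]
LOAD_FAST q → push 168. Stack: [176, 168]
BINARY_OP * → 176 * 168 = 29568. Stack: [29568]
STORE_FAST p → p=29568. Stack: []
LOAD_FAST_LOAD_FAST p,c → push 29568,-9. Stack: [29568, -9]
BINARY_OP % → 29568 % -9 = -6. Stack: [-6]
STORE_FAST k → k=-6. Stack: []
LOAD_CONST → push 11. Stack: [11]
LOAD_FAST a → push 24. Stack: [11, 24]
BINARY_OP + → 11 + 24 = 35. Stack: [35]
LOAD_CONST → push 9. Stack: [35, 9]
LOAD_FAST q → push 168. Stack: [35, 9, 168]
BINARY_OP + → 9 + 168 = 177. Stack: [35, 177]
BINARY_OP & → 35 & 177 = 33. Stack: [33]
STORE_FAST y → y=33. Stack: []
LOAD_FAST k → push -6. Stack: [-6]
RETURN_VALUE → return -6.

-6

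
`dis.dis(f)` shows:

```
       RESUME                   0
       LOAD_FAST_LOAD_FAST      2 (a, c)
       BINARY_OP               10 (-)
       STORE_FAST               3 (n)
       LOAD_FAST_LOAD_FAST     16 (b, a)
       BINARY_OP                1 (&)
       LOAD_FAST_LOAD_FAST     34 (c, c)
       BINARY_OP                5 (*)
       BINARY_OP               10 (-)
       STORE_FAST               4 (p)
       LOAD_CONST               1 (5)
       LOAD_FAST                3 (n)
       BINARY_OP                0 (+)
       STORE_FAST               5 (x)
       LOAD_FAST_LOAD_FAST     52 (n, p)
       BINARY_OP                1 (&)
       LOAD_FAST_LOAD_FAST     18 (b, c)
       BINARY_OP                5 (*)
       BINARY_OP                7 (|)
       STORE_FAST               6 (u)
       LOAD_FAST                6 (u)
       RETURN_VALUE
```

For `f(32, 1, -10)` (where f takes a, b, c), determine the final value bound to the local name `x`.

47

LOAD_FAST_LOAD_FAST a,c → push 32,-10. Stack: [32, -10]
BINARY_OP - → 32 - -10 = 42. Stack: [42]
STORE_FAST n → n=42. Stack: []
LOAD_FAST_LOAD_FAST b,a → push 1,32. Stack: [1, 32]
BINARY_OP & → 1 & 32 = 0. Stack: [0]
LOAD_FAST_LOAD_FAST c,c → push -10,-10. Stack: [0, -10, -10]
BINARY_OP * → -10 * -10 = 100. Stack: [0, 100]
BINARY_OP - → 0 - 100 = -100. Stack: [-100]
STORE_FAST p → p=-100. Stack: []
LOAD_CONST → push 5. Stack: [5]
LOAD_FAST n → push 42. Stack: [5, 42]
BINARY_OP + → 5 + 42 = 47. Stack: [47]
STORE_FAST x → x=47. Stack: []
LOAD_FAST_LOAD_FAST n,p → push 42,-100. Stack: [42, -100]
BINARY_OP & → 42 & -100 = 8. Stack: [8]
LOAD_FAST_LOAD_FAST b,c → push 1,-10. Stack: [8, 1, -10]
BINARY_OP * → 1 * -10 = -10. Stack: [8, -10]
BINARY_OP | → 8 | -10 = -2. Stack: [-2]
STORE_FAST u → u=-2. Stack: []
LOAD_FAST u → push -2. Stack: [-2]
RETURN_VALUE → return -2.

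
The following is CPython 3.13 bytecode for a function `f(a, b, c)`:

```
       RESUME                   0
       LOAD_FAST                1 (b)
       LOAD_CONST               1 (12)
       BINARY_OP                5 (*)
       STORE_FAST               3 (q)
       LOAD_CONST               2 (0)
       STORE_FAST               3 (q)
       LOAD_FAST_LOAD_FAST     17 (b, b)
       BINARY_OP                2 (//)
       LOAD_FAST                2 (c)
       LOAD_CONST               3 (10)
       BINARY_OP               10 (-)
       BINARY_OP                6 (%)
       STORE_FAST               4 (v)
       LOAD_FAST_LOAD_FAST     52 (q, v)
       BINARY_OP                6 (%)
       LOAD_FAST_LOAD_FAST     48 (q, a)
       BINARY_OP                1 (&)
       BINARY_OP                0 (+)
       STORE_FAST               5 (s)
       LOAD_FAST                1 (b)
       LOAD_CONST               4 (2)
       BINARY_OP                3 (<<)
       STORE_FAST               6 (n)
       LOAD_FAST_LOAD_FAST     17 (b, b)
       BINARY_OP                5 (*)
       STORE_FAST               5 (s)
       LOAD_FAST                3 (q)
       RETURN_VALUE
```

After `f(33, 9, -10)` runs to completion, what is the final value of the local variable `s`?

LOAD_FAST b → push 9. Stack: [9]
LOAD_CONST → push 12. Stack: [9, 12]
BINARY_OP * → 9 * 12 = 108. Stack: [108]
STORE_FAST q → q=108. Stack: []
LOAD_CONST → push 0. Stack: [0]
STORE_FAST q → q=0. Stack: []
LOAD_FAST_LOAD_FAST b,b → push 9,9. Stack: [9, 9]
BINARY_OP // → 9 // 9 = 1. Stack: [1]
LOAD_FAST c → push -10. Stack: [1, -10]
LOAD_CONST → push 10. Stack: [1, -10, 10]
BINARY_OP - → -10 - 10 = -20. Stack: [1, -20]
BINARY_OP % → 1 % -20 = -19. Stack: [-19]
STORE_FAST v → v=-19. Stack: []
LOAD_FAST_LOAD_FAST q,v → push 0,-19. Stack: [0, -19]
BINARY_OP % → 0 % -19 = 0. Stack: [0]
LOAD_FAST_LOAD_FAST q,a → push 0,33. Stack: [0, 0, 33]
BINARY_OP & → 0 & 33 = 0. Stack: [0, 0]
BINARY_OP + → 0 + 0 = 0. Stack: [0]
STORE_FAST s → s=0. Stack: []
LOAD_FAST b → push 9. Stack: [9]
LOAD_CONST → push 2. Stack: [9, 2]
BINARY_OP << → 9 << 2 = 36. Stack: [36]
STORE_FAST n → n=36. Stack: []
LOAD_FAST_LOAD_FAST b,b → push 9,9. Stack: [9, 9]
BINARY_OP * → 9 * 9 = 81. Stack: [81]
STORE_FAST s → s=81. Stack: []
LOAD_FAST q → push 0. Stack: [0]
RETURN_VALUE → return 0.

81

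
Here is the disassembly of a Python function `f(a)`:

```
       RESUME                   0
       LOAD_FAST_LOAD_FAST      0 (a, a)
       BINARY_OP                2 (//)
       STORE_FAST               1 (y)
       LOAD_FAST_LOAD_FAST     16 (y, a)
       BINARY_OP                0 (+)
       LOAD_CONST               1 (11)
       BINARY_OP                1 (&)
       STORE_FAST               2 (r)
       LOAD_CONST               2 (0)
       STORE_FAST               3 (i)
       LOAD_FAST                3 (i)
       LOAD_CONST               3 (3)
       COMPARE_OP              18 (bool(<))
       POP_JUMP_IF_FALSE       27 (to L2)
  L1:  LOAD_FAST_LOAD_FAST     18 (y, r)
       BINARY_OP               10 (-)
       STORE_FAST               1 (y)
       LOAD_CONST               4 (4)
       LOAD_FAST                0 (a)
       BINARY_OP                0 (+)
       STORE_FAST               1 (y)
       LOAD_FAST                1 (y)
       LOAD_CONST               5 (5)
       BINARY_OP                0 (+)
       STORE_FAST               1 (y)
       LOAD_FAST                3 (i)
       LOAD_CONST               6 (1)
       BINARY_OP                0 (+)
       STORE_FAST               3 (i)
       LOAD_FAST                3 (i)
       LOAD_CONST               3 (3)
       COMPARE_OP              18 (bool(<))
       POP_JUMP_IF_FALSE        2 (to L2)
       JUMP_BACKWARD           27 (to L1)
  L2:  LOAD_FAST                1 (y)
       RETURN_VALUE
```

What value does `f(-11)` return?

LOAD_FAST_LOAD_FAST a,a → push -11,-11
BINARY_OP // → -11 // -11 = 1
STORE_FAST y → y=1
LOAD_FAST_LOAD_FAST y,a → push 1,-11
BINARY_OP + → 1 + -11 = -10
LOAD_CONST → push 11
BINARY_OP & → -10 & 11 = 2
STORE_FAST r → r=2
LOAD_CONST → push 0
STORE_FAST i → i=0
LOAD_FAST i → push 0
LOAD_CONST → push 3
COMPARE_OP bool(<) → 0 vs 3 = True
POP_JUMP_IF_FALSE → pop True; no jump
LOAD_FAST_LOAD_FAST y,r → push 1,2
BINARY_OP - → 1 - 2 = -1
STORE_FAST y → y=-1
LOAD_CONST → push 4
LOAD_FAST a → push -11
BINARY_OP + → 4 + -11 = -7
STORE_FAST y → y=-7
LOAD_FAST y → push -7
LOAD_CONST → push 5
BINARY_OP + → -7 + 5 = -2
STORE_FAST y → y=-2
LOAD_FAST i → push 0
LOAD_CONST → push 1
BINARY_OP + → 0 + 1 = 1
STORE_FAST i → i=1
LOAD_FAST i → push 1
LOAD_CONST → push 3
COMPARE_OP bool(<) → 1 vs 3 = True
POP_JUMP_IF_FALSE → pop True; no jump
LOAD_FAST_LOAD_FAST y,r → push -2,2
BINARY_OP - → -2 - 2 = -4
STORE_FAST y → y=-4
LOAD_CONST → push 4
LOAD_FAST a → push -11
BINARY_OP + → 4 + -11 = -7
STORE_FAST y → y=-7
LOAD_FAST y → push -7
LOAD_CONST → push 5
BINARY_OP + → -7 + 5 = -2
STORE_FAST y → y=-2
LOAD_FAST i → push 1
LOAD_CONST → push 1
BINARY_OP + → 1 + 1 = 2
STORE_FAST i → i=2
LOAD_FAST i → push 2
LOAD_CONST → push 3
COMPARE_OP bool(<) → 2 vs 3 = True
POP_JUMP_IF_FALSE → pop True; no jump
LOAD_FAST_LOAD_FAST y,r → push -2,2
BINARY_OP - → -2 - 2 = -4
STORE_FAST y → y=-4
LOAD_CONST → push 4
LOAD_FAST a → push -11
BINARY_OP + → 4 + -11 = -7
STORE_FAST y → y=-7
LOAD_FAST y → push -7
LOAD_CONST → push 5
BINARY_OP + → -7 + 5 = -2
STORE_FAST y → y=-2
LOAD_FAST i → push 2
LOAD_CONST → push 1
BINARY_OP + → 2 + 1 = 3
STORE_FAST i → i=3
LOAD_FAST i → push 3
LOAD_CONST → push 3
COMPARE_OP bool(<) → 3 vs 3 = False
POP_JUMP_IF_FALSE → pop False; jump
LOAD_FAST y → push -2
RETURN_VALUE → return -2.

-2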